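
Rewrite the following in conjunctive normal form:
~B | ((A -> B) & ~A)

~B | ~A

~B | ((A -> B) & ~A)
⇔ ~B | ((~A | B) & ~A)   (eliminate ->)
⇔ (~B | ~A | B) & (~B | ~A)   (distribute | over &)
⇔ ~B | ~A   (simplify)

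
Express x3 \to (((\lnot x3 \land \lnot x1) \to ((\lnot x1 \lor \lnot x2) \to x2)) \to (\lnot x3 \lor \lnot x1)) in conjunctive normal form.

x3 \to (((\lnot x3 \land \lnot x1) \to ((\lnot x1 \lor \lnot x2) \to x2)) \to (\lnot x3 \lor \lnot x1))
= \lnot x3 \lor (((\lnot x3 \land \lnot x1) \to ((\lnot x1 \lor \lnot x2) \to x2)) \to (\lnot x3 \lor \lnot x1))   (eliminate \to)
= \lnot x3 \lor \lnot ((\lnot x3 \land \lnot x1) \to ((\lnot x1 \lor \lnot x2) \to x2)) \lor \lnot x3 \lor \lnot x1   (eliminate \to)
= \lnot x3 \lor \lnot (\lnot (\lnot x3 \land \lnot x1) \lor ((\lnot x1 \lor \lnot x2) \to x2)) \lor \lnot x3 \lor \lnot x1   (eliminate \to)
= \lnot x3 \lor \lnot (\lnot (\lnot x3 \land \lnot x1) \lor \lnot (\lnot x1 \lor \lnot x2) \lor x2) \lor \lnot x3 \lor \lnot x1   (eliminate \to)
= \lnot x3 \lor (\lnot \lnot (\lnot x3 \land \lnot x1) \land \lnot \lnot (\lnot x1 \lor \lnot x2) \land \lnot x2) \lor \lnot x3 \lor \lnot x1   (De Morgan)
= \lnot x3 \lor (\lnot x3 \land \lnot x1 \land \lnot \lnot (\lnot x1 \lor \lnot x2) \land \lnot x2) \lor \lnot x3 \lor \lnot x1   (double negation)
= \lnot x3 \lor (\lnot x3 \land \lnot x1 \land (\lnot x1 \lor \lnot x2) \land \lnot x2) \lor \lnot x3 \lor \lnot x1   (double negation)
= (\lnot x3 \lor \lnot x3 \lor \lnot x3 \lor \lnot x1) \land (\lnot x3 \lor \lnot x1 \lor \lnot x3 \lor \lnot x1) \land (\lnot x3 \lor \lnot x1 \lor \lnot x2 \lor \lnot x3 \lor \lnot x1) \land (\lnot x3 \lor \lnot x2 \lor \lnot x3 \lor \lnot x1)   (distribute \lor over \land)
= \lnot x3 \lor \lnot x1   (simplify)

\lnot x3 \lor \lnot x1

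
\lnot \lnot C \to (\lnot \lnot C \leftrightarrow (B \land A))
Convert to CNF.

(\lnot C \lor B) \land (\lnot C \lor A)

\lnot \lnot C \to (\lnot \lnot C \leftrightarrow (B \land A))
= \lnot \lnot \lnot C \lor (\lnot \lnot C \leftrightarrow (B \land A))
= \lnot \lnot \lnot C \lor ((\lnot \lnot C \to (B \land A)) \land ((B \land A) \to \lnot \lnot C))
= \lnot \lnot \lnot C \lor ((\lnot \lnot \lnot C \lor (B \land A)) \land ((B \land A) \to \lnot \lnot C))
= \lnot \lnot \lnot C \lor ((\lnot \lnot \lnot C \lor (B \land A)) \land (\lnot (B \land A) \lor \lnot \lnot C))
= \lnot C \lor ((\lnot \lnot \lnot C \lor (B \land A)) \land (\lnot (B \land A) \lor \lnot \lnot C))
= \lnot C \lor ((\lnot C \lor (B \land A)) \land (\lnot (B \land A) \lor \lnot \lnot C))
= \lnot C \lor ((\lnot C \lor (B \land A)) \land (\lnot B \lor \lnot A \lor \lnot \lnot C))
= \lnot C \lor ((\lnot C \lor (B \land A)) \land (\lnot B \lor \lnot A \lor C))
= (\lnot C \lor \lnot C \lor B) \land (\lnot C \lor \lnot C \lor A) \land (\lnot C \lor \lnot B \lor \lnot A \lor C)
= (\lnot C \lor B) \land (\lnot C \lor A)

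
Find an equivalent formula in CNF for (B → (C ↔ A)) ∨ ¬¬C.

(B → (C ↔ A)) ∨ ¬¬C
≡ ¬B ∨ (C ↔ A) ∨ ¬¬C   — eliminate →
≡ ¬B ∨ ((C → A) ∧ (A → C)) ∨ ¬¬C   — eliminate ↔
≡ ¬B ∨ ((¬C ∨ A) ∧ (A → C)) ∨ ¬¬C   — eliminate →
≡ ¬B ∨ ((¬C ∨ A) ∧ (¬A ∨ C)) ∨ ¬¬C   — eliminate →
≡ ¬B ∨ ((¬C ∨ A) ∧ (¬A ∨ C)) ∨ C   — double negation
≡ (¬B ∨ ¬C ∨ A ∨ C) ∧ (¬B ∨ ¬A ∨ C ∨ C)   — distribute ∨ over ∧
≡ ¬B ∨ ¬A ∨ C   — simplify

¬B ∨ ¬A ∨ C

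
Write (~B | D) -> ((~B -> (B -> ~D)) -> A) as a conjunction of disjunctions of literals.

(B | A) & (~D | ~B | A)

(~B | D) -> ((~B -> (B -> ~D)) -> A)
⇔ ~(~B | D) | ((~B -> (B -> ~D)) -> A)   [eliminate ->]
⇔ ~(~B | D) | ~(~B -> (B -> ~D)) | A   [eliminate ->]
⇔ ~(~B | D) | ~(~~B | (B -> ~D)) | A   [eliminate ->]
⇔ ~(~B | D) | ~(~~B | ~B | ~D) | A   [eliminate ->]
⇔ (~~B & ~D) | ~(~~B | ~B | ~D) | A   [De Morgan]
⇔ (B & ~D) | ~(~~B | ~B | ~D) | A   [double negation]
⇔ (B & ~D) | (~~~B & ~~B & ~~D) | A   [De Morgan]
⇔ (B & ~D) | (~B & ~~B & ~~D) | A   [double negation]
⇔ (B & ~D) | (~B & B & ~~D) | A   [double negation]
⇔ (B & ~D) | (~B & B & D) | A   [double negation]
⇔ (B | ~B | A) & (B | B | A) & (B | D | A) & (~D | ~B | A) & (~D | B | A) & (~D | D | A)   [distribute | over &]
⇔ (B | A) & (~D | ~B | A)   [simplify]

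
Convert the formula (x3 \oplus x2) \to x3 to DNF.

(\lnot x3 \land \lnot x2) \lor x3

(x3 \oplus x2) \to x3
= \lnot (x3 \oplus x2) \lor x3
= \lnot ((x3 \land \lnot x2) \lor (\lnot x3 \land x2)) \lor x3
= (\lnot (x3 \land \lnot x2) \land \lnot (\lnot x3 \land x2)) \lor x3
= ((\lnot x3 \lor \lnot \lnot x2) \land \lnot (\lnot x3 \land x2)) \lor x3
= ((\lnot x3 \lor x2) \land \lnot (\lnot x3 \land x2)) \lor x3
= ((\lnot x3 \lor x2) \land (\lnot \lnot x3 \lor \lnot x2)) \lor x3
= ((\lnot x3 \lor x2) \land (x3 \lor \lnot x2)) \lor x3
= (\lnot x3 \land x3) \lor (\lnot x3 \land \lnot x2) \lor (x2 \land x3) \lor (x2 \land \lnot x2) \lor x3
= (\lnot x3 \land \lnot x2) \lor x3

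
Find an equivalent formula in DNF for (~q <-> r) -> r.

(~q <-> r) -> r
⇔ ~(~q <-> r) | r
⇔ ~((~q -> r) & (r -> ~q)) | r
⇔ ~((~~q | r) & (r -> ~q)) | r
⇔ ~((~~q | r) & (~r | ~q)) | r
⇔ ~(~~q | r) | ~(~r | ~q) | r
⇔ (~~~q & ~r) | ~(~r | ~q) | r
⇔ (~q & ~r) | ~(~r | ~q) | r
⇔ (~q & ~r) | (~~r & ~~q) | r
⇔ (~q & ~r) | (r & ~~q) | r
⇔ (~q & ~r) | (r & q) | r
⇔ (~q & ~r) | r

(~q & ~r) | r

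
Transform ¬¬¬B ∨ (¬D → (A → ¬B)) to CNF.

¬B ∨ D ∨ ¬A

¬¬¬B ∨ (¬D → (A → ¬B))
≡ ¬¬¬B ∨ ¬¬D ∨ (A → ¬B)
≡ ¬¬¬B ∨ ¬¬D ∨ ¬A ∨ ¬B
≡ ¬B ∨ ¬¬D ∨ ¬A ∨ ¬B
≡ ¬B ∨ D ∨ ¬A ∨ ¬B
≡ ¬B ∨ D ∨ ¬A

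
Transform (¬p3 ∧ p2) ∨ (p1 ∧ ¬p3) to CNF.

¬p3 ∧ (p2 ∨ p1)

(¬p3 ∧ p2) ∨ (p1 ∧ ¬p3)
⇔ (¬p3 ∨ p1) ∧ (¬p3 ∨ ¬p3) ∧ (p2 ∨ p1) ∧ (p2 ∨ ¬p3)   (distribute ∨ over ∧)
⇔ ¬p3 ∧ (p2 ∨ p1)   (simplify)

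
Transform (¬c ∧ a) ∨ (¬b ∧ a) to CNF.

(¬c ∨ ¬b) ∧ a

(¬c ∧ a) ∨ (¬b ∧ a)
= (¬c ∨ ¬b) ∧ (¬c ∨ a) ∧ (a ∨ ¬b) ∧ (a ∨ a)   (distribute ∨ over ∧)
= (¬c ∨ ¬b) ∧ a   (simplify)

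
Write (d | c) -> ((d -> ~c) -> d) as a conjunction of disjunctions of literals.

~c | d

(d | c) -> ((d -> ~c) -> d)
= ~(d | c) | ((d -> ~c) -> d)   — eliminate ->
= ~(d | c) | ~(d -> ~c) | d   — eliminate ->
= ~(d | c) | ~(~d | ~c) | d   — eliminate ->
= (~d & ~c) | ~(~d | ~c) | d   — De Morgan
= (~d & ~c) | (~~d & ~~c) | d   — De Morgan
= (~d & ~c) | (d & ~~c) | d   — double negation
= (~d & ~c) | (d & c) | d   — double negation
= (~d | d | d) & (~d | c | d) & (~c | d | d) & (~c | c | d)   — distribute | over &
= ~c | d   — simplify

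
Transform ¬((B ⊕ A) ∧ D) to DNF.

¬((B ⊕ A) ∧ D)
= ¬(((B ∧ ¬A) ∨ (¬B ∧ A)) ∧ D)   [expand ⊕]
= ¬((B ∧ ¬A) ∨ (¬B ∧ A)) ∨ ¬D   [De Morgan]
= (¬(B ∧ ¬A) ∧ ¬(¬B ∧ A)) ∨ ¬D   [De Morgan]
= ((¬B ∨ ¬¬A) ∧ ¬(¬B ∧ A)) ∨ ¬D   [De Morgan]
= ((¬B ∨ A) ∧ ¬(¬B ∧ A)) ∨ ¬D   [double negation]
= ((¬B ∨ A) ∧ (¬¬B ∨ ¬A)) ∨ ¬D   [De Morgan]
= ((¬B ∨ A) ∧ (B ∨ ¬A)) ∨ ¬D   [double negation]
= (¬B ∧ B) ∨ (¬B ∧ ¬A) ∨ (A ∧ B) ∨ (A ∧ ¬A) ∨ ¬D   [distribute ∧ over ∨]
= (¬B ∧ ¬A) ∨ (A ∧ B) ∨ ¬D   [simplify]

(¬B ∧ ¬A) ∨ (A ∧ B) ∨ ¬D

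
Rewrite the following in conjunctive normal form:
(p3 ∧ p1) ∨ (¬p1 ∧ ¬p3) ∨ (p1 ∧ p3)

(p3 ∧ p1) ∨ (¬p1 ∧ ¬p3) ∨ (p1 ∧ p3)
= (p3 ∨ ¬p1 ∨ p1) ∧ (p3 ∨ ¬p1 ∨ p3) ∧ (p3 ∨ ¬p3 ∨ p1) ∧ (p3 ∨ ¬p3 ∨ p3) ∧ (p1 ∨ ¬p1 ∨ p1) ∧ (p1 ∨ ¬p1 ∨ p3) ∧ (p1 ∨ ¬p3 ∨ p1) ∧ (p1 ∨ ¬p3 ∨ p3)   [distribute ∨ over ∧]
= (p3 ∨ ¬p1) ∧ (p1 ∨ ¬p3)   [simplify]

(p3 ∨ ¬p1) ∧ (p1 ∨ ¬p3)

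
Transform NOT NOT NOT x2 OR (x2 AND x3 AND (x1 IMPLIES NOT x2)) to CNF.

NOT NOT NOT x2 OR (x2 AND x3 AND (x1 IMPLIES NOT x2))
⇔ NOT NOT NOT x2 OR (x2 AND x3 AND (NOT x1 OR NOT x2))
⇔ NOT x2 OR (x2 AND x3 AND (NOT x1 OR NOT x2))
⇔ (NOT x2 OR x2) AND (NOT x2 OR x3) AND (NOT x2 OR NOT x1 OR NOT x2)
⇔ (NOT x2 OR x3) AND (NOT x2 OR NOT x1)

(NOT x2 OR x3) AND (NOT x2 OR NOT x1)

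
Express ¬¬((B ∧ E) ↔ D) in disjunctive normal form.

(¬B ∧ ¬D) ∨ (¬E ∧ ¬D) ∨ (D ∧ B ∧ E)

¬¬((B ∧ E) ↔ D)
≡ ¬¬(((B ∧ E) → D) ∧ (D → (B ∧ E)))   (eliminate ↔)
≡ ¬¬((¬(B ∧ E) ∨ D) ∧ (D → (B ∧ E)))   (eliminate →)
≡ ¬¬((¬(B ∧ E) ∨ D) ∧ (¬D ∨ (B ∧ E)))   (eliminate →)
≡ (¬(B ∧ E) ∨ D) ∧ (¬D ∨ (B ∧ E))   (double negation)
≡ (¬B ∨ ¬E ∨ D) ∧ (¬D ∨ (B ∧ E))   (De Morgan)
≡ (¬B ∧ ¬D) ∨ (¬B ∧ B ∧ E) ∨ (¬E ∧ ¬D) ∨ (¬E ∧ B ∧ E) ∨ (D ∧ ¬D) ∨ (D ∧ B ∧ E)   (distribute ∧ over ∨)
≡ (¬B ∧ ¬D) ∨ (¬E ∧ ¬D) ∨ (D ∧ B ∧ E)   (simplify)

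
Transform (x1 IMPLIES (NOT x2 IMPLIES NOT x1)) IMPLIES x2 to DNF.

(x1 IMPLIES (NOT x2 IMPLIES NOT x1)) IMPLIES x2
⇔ NOT (x1 IMPLIES (NOT x2 IMPLIES NOT x1)) OR x2   [eliminate IMPLIES]
⇔ NOT (NOT x1 OR (NOT x2 IMPLIES NOT x1)) OR x2   [eliminate IMPLIES]
⇔ NOT (NOT x1 OR NOT NOT x2 OR NOT x1) OR x2   [eliminate IMPLIES]
⇔ (NOT NOT x1 AND NOT NOT NOT x2 AND NOT NOT x1) OR x2   [De Morgan]
⇔ (x1 AND NOT NOT NOT x2 AND NOT NOT x1) OR x2   [double negation]
⇔ (x1 AND NOT x2 AND NOT NOT x1) OR x2   [double negation]
⇔ (x1 AND NOT x2 AND x1) OR x2   [double negation]
⇔ (x1 AND NOT x2) OR x2   [simplify]

(x1 AND NOT x2) OR x2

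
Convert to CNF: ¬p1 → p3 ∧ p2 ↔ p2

(¬p1 ∨ p2) ∧ (¬p2 ∨ p1 ∨ p3)

¬p1 → p3 ∧ p2 ↔ p2
⇔ ((¬p1 → p3 ∧ p2) → p2) ∧ (p2 → (¬p1 → p3 ∧ p2))   [eliminate ↔]
⇔ (¬(¬p1 → p3 ∧ p2) ∨ p2) ∧ (p2 → (¬p1 → p3 ∧ p2))   [eliminate →]
⇔ (¬(¬¬p1 ∨ p3 ∧ p2) ∨ p2) ∧ (p2 → (¬p1 → p3 ∧ p2))   [eliminate →]
⇔ (¬(¬¬p1 ∨ p3 ∧ p2) ∨ p2) ∧ (¬p2 ∨ (¬p1 → p3 ∧ p2))   [eliminate →]
⇔ (¬(¬¬p1 ∨ p3 ∧ p2) ∨ p2) ∧ (¬p2 ∨ ¬¬p1 ∨ p3 ∧ p2)   [eliminate →]
⇔ (¬¬¬p1 ∧ ¬(p3 ∧ p2) ∨ p2) ∧ (¬p2 ∨ ¬¬p1 ∨ p3 ∧ p2)   [De Morgan]
⇔ (¬p1 ∧ ¬(p3 ∧ p2) ∨ p2) ∧ (¬p2 ∨ ¬¬p1 ∨ p3 ∧ p2)   [double negation]
⇔ (¬p1 ∧ (¬p3 ∨ ¬p2) ∨ p2) ∧ (¬p2 ∨ ¬¬p1 ∨ p3 ∧ p2)   [De Morgan]
⇔ (¬p1 ∧ (¬p3 ∨ ¬p2) ∨ p2) ∧ (¬p2 ∨ p1 ∨ p3 ∧ p2)   [double negation]
⇔ (¬p1 ∨ p2) ∧ (¬p3 ∨ ¬p2 ∨ p2) ∧ (¬p2 ∨ p1 ∨ p3) ∧ (¬p2 ∨ p1 ∨ p2)   [distribute ∨ over ∧]
⇔ (¬p1 ∨ p2) ∧ (¬p2 ∨ p1 ∨ p3)   [simplify]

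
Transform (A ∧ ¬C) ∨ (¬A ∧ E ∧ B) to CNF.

(A ∨ E) ∧ (A ∨ B) ∧ (¬C ∨ ¬A) ∧ (¬C ∨ E) ∧ (¬C ∨ B)

(A ∧ ¬C) ∨ (¬A ∧ E ∧ B)
⇔ (A ∨ ¬A) ∧ (A ∨ E) ∧ (A ∨ B) ∧ (¬C ∨ ¬A) ∧ (¬C ∨ E) ∧ (¬C ∨ B)
⇔ (A ∨ E) ∧ (A ∨ B) ∧ (¬C ∨ ¬A) ∧ (¬C ∨ E) ∧ (¬C ∨ B)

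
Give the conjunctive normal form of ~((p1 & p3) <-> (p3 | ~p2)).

(p3 | ~p2) & (~p3 | ~p1)

~((p1 & p3) <-> (p3 | ~p2))
≡ ~(((p1 & p3) -> (p3 | ~p2)) & ((p3 | ~p2) -> (p1 & p3)))
≡ ~((~(p1 & p3) | p3 | ~p2) & ((p3 | ~p2) -> (p1 & p3)))
≡ ~((~(p1 & p3) | p3 | ~p2) & (~(p3 | ~p2) | (p1 & p3)))
≡ ~(~(p1 & p3) | p3 | ~p2) | ~(~(p3 | ~p2) | (p1 & p3))
≡ (~~(p1 & p3) & ~p3 & ~~p2) | ~(~(p3 | ~p2) | (p1 & p3))
≡ (p1 & p3 & ~p3 & ~~p2) | ~(~(p3 | ~p2) | (p1 & p3))
≡ (p1 & p3 & ~p3 & p2) | ~(~(p3 | ~p2) | (p1 & p3))
≡ (p1 & p3 & ~p3 & p2) | (~~(p3 | ~p2) & ~(p1 & p3))
≡ (p1 & p3 & ~p3 & p2) | ((p3 | ~p2) & ~(p1 & p3))
≡ (p1 & p3 & ~p3 & p2) | ((p3 | ~p2) & (~p1 | ~p3))
≡ (p1 | p3 | ~p2) & (p1 | ~p1 | ~p3) & (p3 | p3 | ~p2) & (p3 | ~p1 | ~p3) & (~p3 | p3 | ~p2) & (~p3 | ~p1 | ~p3) & (p2 | p3 | ~p2) & (p2 | ~p1 | ~p3)
≡ (p3 | ~p2) & (~p3 | ~p1)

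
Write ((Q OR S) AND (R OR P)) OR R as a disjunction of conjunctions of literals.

((Q OR S) AND (R OR P)) OR R
= (Q AND R) OR (Q AND P) OR (S AND R) OR (S AND P) OR R   — distribute AND over OR
= (Q AND P) OR (S AND P) OR R   — simplify

(Q AND P) OR (S AND P) OR R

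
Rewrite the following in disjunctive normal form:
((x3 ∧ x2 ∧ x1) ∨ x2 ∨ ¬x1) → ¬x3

((x3 ∧ x2 ∧ x1) ∨ x2 ∨ ¬x1) → ¬x3
= ¬((x3 ∧ x2 ∧ x1) ∨ x2 ∨ ¬x1) ∨ ¬x3   [eliminate →]
= (¬(x3 ∧ x2 ∧ x1) ∧ ¬x2 ∧ ¬¬x1) ∨ ¬x3   [De Morgan]
= ((¬x3 ∨ ¬x2 ∨ ¬x1) ∧ ¬x2 ∧ ¬¬x1) ∨ ¬x3   [De Morgan]
= ((¬x3 ∨ ¬x2 ∨ ¬x1) ∧ ¬x2 ∧ x1) ∨ ¬x3   [double negation]
= (¬x3 ∧ ¬x2 ∧ x1) ∨ (¬x2 ∧ ¬x2 ∧ x1) ∨ (¬x1 ∧ ¬x2 ∧ x1) ∨ ¬x3   [distribute ∧ over ∨]
= (¬x2 ∧ x1) ∨ ¬x3   [simplify]

(¬x2 ∧ x1) ∨ ¬x3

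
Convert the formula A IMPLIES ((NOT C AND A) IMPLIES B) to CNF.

NOT A OR C OR B

A IMPLIES ((NOT C AND A) IMPLIES B)
⇔ NOT A OR ((NOT C AND A) IMPLIES B)   (eliminate IMPLIES)
⇔ NOT A OR NOT (NOT C AND A) OR B   (eliminate IMPLIES)
⇔ NOT A OR NOT NOT C OR NOT A OR B   (De Morgan)
⇔ NOT A OR C OR NOT A OR B   (double negation)
⇔ NOT A OR C OR B   (simplify)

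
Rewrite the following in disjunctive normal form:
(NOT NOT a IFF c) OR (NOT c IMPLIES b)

(NOT a AND NOT c) OR c OR b

(NOT NOT a IFF c) OR (NOT c IMPLIES b)
= ((NOT NOT a IMPLIES c) AND (c IMPLIES NOT NOT a)) OR (NOT c IMPLIES b)
= ((NOT NOT NOT a OR c) AND (c IMPLIES NOT NOT a)) OR (NOT c IMPLIES b)
= ((NOT NOT NOT a OR c) AND (NOT c OR NOT NOT a)) OR (NOT c IMPLIES b)
= ((NOT NOT NOT a OR c) AND (NOT c OR NOT NOT a)) OR NOT NOT c OR b
= ((NOT a OR c) AND (NOT c OR NOT NOT a)) OR NOT NOT c OR b
= ((NOT a OR c) AND (NOT c OR a)) OR NOT NOT c OR b
= ((NOT a OR c) AND (NOT c OR a)) OR c OR b
= (NOT a AND NOT c) OR (NOT a AND a) OR (c AND NOT c) OR (c AND a) OR c OR b
= (NOT a AND NOT c) OR c OR b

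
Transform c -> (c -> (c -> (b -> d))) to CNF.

c -> (c -> (c -> (b -> d)))
≡ ~c | (c -> (c -> (b -> d)))
≡ ~c | ~c | (c -> (b -> d))
≡ ~c | ~c | ~c | (b -> d)
≡ ~c | ~c | ~c | ~b | d
≡ ~c | ~b | d

~c | ~b | d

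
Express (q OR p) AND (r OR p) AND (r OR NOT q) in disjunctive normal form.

(q AND r) OR (p AND r) OR (p AND NOT q)

(q OR p) AND (r OR p) AND (r OR NOT q)
≡ (q AND r AND r) OR (q AND r AND NOT q) OR (q AND p AND r) OR (q AND p AND NOT q) OR (p AND r AND r) OR (p AND r AND NOT q) OR (p AND p AND r) OR (p AND p AND NOT q)
≡ (q AND r) OR (p AND r) OR (p AND NOT q)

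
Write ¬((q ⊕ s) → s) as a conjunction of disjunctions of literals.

¬((q ⊕ s) → s)
≡ ¬(¬(q ⊕ s) ∨ s)   [eliminate →]
≡ ¬(¬((q ∨ s) ∧ ¬(q ∧ s)) ∨ s)   [expand ⊕]
≡ ¬¬((q ∨ s) ∧ ¬(q ∧ s)) ∧ ¬s   [De Morgan]
≡ (q ∨ s) ∧ ¬(q ∧ s) ∧ ¬s   [double negation]
≡ (q ∨ s) ∧ (¬q ∨ ¬s) ∧ ¬s   [De Morgan]
≡ (q ∨ s) ∧ ¬s   [simplify]

(q ∨ s) ∧ ¬s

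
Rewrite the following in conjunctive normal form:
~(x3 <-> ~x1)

~(x3 <-> ~x1)
= ~((x3 -> ~x1) & (~x1 -> x3))   — eliminate <->
= ~((~x3 | ~x1) & (~x1 -> x3))   — eliminate ->
= ~((~x3 | ~x1) & (~~x1 | x3))   — eliminate ->
= ~(~x3 | ~x1) | ~(~~x1 | x3)   — De Morgan
= (~~x3 & ~~x1) | ~(~~x1 | x3)   — De Morgan
= (x3 & ~~x1) | ~(~~x1 | x3)   — double negation
= (x3 & x1) | ~(~~x1 | x3)   — double negation
= (x3 & x1) | (~~~x1 & ~x3)   — De Morgan
= (x3 & x1) | (~x1 & ~x3)   — double negation
= (x3 | ~x1) & (x3 | ~x3) & (x1 | ~x1) & (x1 | ~x3)   — distribute | over &
= (x3 | ~x1) & (x1 | ~x3)   — simplify

(x3 | ~x1) & (x1 | ~x3)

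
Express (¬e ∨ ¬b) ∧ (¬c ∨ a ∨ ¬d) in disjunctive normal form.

(¬e ∨ ¬b) ∧ (¬c ∨ a ∨ ¬d)
≡ (¬e ∧ ¬c) ∨ (¬e ∧ a) ∨ (¬e ∧ ¬d) ∨ (¬b ∧ ¬c) ∨ (¬b ∧ a) ∨ (¬b ∧ ¬d)   — distribute ∧ over ∨

(¬e ∧ ¬c) ∨ (¬e ∧ a) ∨ (¬e ∧ ¬d) ∨ (¬b ∧ ¬c) ∨ (¬b ∧ a) ∨ (¬b ∧ ¬d)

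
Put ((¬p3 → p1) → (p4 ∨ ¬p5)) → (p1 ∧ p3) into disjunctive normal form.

((¬p3 → p1) → (p4 ∨ ¬p5)) → (p1 ∧ p3)
≡ ¬((¬p3 → p1) → (p4 ∨ ¬p5)) ∨ (p1 ∧ p3)   (eliminate →)
≡ ¬(¬(¬p3 → p1) ∨ p4 ∨ ¬p5) ∨ (p1 ∧ p3)   (eliminate →)
≡ ¬(¬(¬¬p3 ∨ p1) ∨ p4 ∨ ¬p5) ∨ (p1 ∧ p3)   (eliminate →)
≡ (¬¬(¬¬p3 ∨ p1) ∧ ¬p4 ∧ ¬¬p5) ∨ (p1 ∧ p3)   (De Morgan)
≡ ((¬¬p3 ∨ p1) ∧ ¬p4 ∧ ¬¬p5) ∨ (p1 ∧ p3)   (double negation)
≡ ((p3 ∨ p1) ∧ ¬p4 ∧ ¬¬p5) ∨ (p1 ∧ p3)   (double negation)
≡ ((p3 ∨ p1) ∧ ¬p4 ∧ p5) ∨ (p1 ∧ p3)   (double negation)
≡ (p3 ∧ ¬p4 ∧ p5) ∨ (p1 ∧ ¬p4 ∧ p5) ∨ (p1 ∧ p3)   (distribute ∧ over ∨)

(p3 ∧ ¬p4 ∧ p5) ∨ (p1 ∧ ¬p4 ∧ p5) ∨ (p1 ∧ p3)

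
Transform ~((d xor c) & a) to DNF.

(~d & ~c) | (c & d) | ~a

~((d xor c) & a)
⇔ ~(((d & ~c) | (~d & c)) & a)   — expand xor
⇔ ~((d & ~c) | (~d & c)) | ~a   — De Morgan
⇔ (~(d & ~c) & ~(~d & c)) | ~a   — De Morgan
⇔ ((~d | ~~c) & ~(~d & c)) | ~a   — De Morgan
⇔ ((~d | c) & ~(~d & c)) | ~a   — double negation
⇔ ((~d | c) & (~~d | ~c)) | ~a   — De Morgan
⇔ ((~d | c) & (d | ~c)) | ~a   — double negation
⇔ (~d & d) | (~d & ~c) | (c & d) | (c & ~c) | ~a   — distribute & over |
⇔ (~d & ~c) | (c & d) | ~a   — simplify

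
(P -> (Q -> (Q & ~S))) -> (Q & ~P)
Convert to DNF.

(P & Q & S) | (Q & ~P)

(P -> (Q -> (Q & ~S))) -> (Q & ~P)
≡ ~(P -> (Q -> (Q & ~S))) | (Q & ~P)   (eliminate ->)
≡ ~(~P | (Q -> (Q & ~S))) | (Q & ~P)   (eliminate ->)
≡ ~(~P | ~Q | (Q & ~S)) | (Q & ~P)   (eliminate ->)
≡ (~~P & ~~Q & ~(Q & ~S)) | (Q & ~P)   (De Morgan)
≡ (P & ~~Q & ~(Q & ~S)) | (Q & ~P)   (double negation)
≡ (P & Q & ~(Q & ~S)) | (Q & ~P)   (double negation)
≡ (P & Q & (~Q | ~~S)) | (Q & ~P)   (De Morgan)
≡ (P & Q & (~Q | S)) | (Q & ~P)   (double negation)
≡ (P & Q & ~Q) | (P & Q & S) | (Q & ~P)   (distribute & over |)
≡ (P & Q & S) | (Q & ~P)   (simplify)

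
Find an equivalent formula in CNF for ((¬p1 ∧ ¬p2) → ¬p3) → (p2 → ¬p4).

¬p2 ∨ ¬p4

((¬p1 ∧ ¬p2) → ¬p3) → (p2 → ¬p4)
⇔ ¬((¬p1 ∧ ¬p2) → ¬p3) ∨ (p2 → ¬p4)
⇔ ¬(¬(¬p1 ∧ ¬p2) ∨ ¬p3) ∨ (p2 → ¬p4)
⇔ ¬(¬(¬p1 ∧ ¬p2) ∨ ¬p3) ∨ ¬p2 ∨ ¬p4
⇔ (¬¬(¬p1 ∧ ¬p2) ∧ ¬¬p3) ∨ ¬p2 ∨ ¬p4
⇔ (¬p1 ∧ ¬p2 ∧ ¬¬p3) ∨ ¬p2 ∨ ¬p4
⇔ (¬p1 ∧ ¬p2 ∧ p3) ∨ ¬p2 ∨ ¬p4
⇔ (¬p1 ∨ ¬p2 ∨ ¬p4) ∧ (¬p2 ∨ ¬p2 ∨ ¬p4) ∧ (p3 ∨ ¬p2 ∨ ¬p4)
⇔ ¬p2 ∨ ¬p4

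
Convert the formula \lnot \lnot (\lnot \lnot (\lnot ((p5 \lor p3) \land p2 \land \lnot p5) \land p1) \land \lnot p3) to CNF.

p1 \land \lnot p3

\lnot \lnot (\lnot \lnot (\lnot ((p5 \lor p3) \land p2 \land \lnot p5) \land p1) \land \lnot p3)
= \lnot \lnot (\lnot ((p5 \lor p3) \land p2 \land \lnot p5) \land p1) \land \lnot p3   (double negation)
= \lnot ((p5 \lor p3) \land p2 \land \lnot p5) \land p1 \land \lnot p3   (double negation)
= (\lnot (p5 \lor p3) \lor \lnot p2 \lor \lnot \lnot p5) \land p1 \land \lnot p3   (De Morgan)
= ((\lnot p5 \land \lnot p3) \lor \lnot p2 \lor \lnot \lnot p5) \land p1 \land \lnot p3   (De Morgan)
= ((\lnot p5 \land \lnot p3) \lor \lnot p2 \lor p5) \land p1 \land \lnot p3   (double negation)
= (\lnot p5 \lor \lnot p2 \lor p5) \land (\lnot p3 \lor \lnot p2 \lor p5) \land p1 \land \lnot p3   (distribute \lor over \land)
= p1 \land \lnot p3   (simplify)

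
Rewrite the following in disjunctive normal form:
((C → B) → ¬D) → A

((C → B) → ¬D) → A
⇔ ¬((C → B) → ¬D) ∨ A   (eliminate →)
⇔ ¬(¬(C → B) ∨ ¬D) ∨ A   (eliminate →)
⇔ ¬(¬(¬C ∨ B) ∨ ¬D) ∨ A   (eliminate →)
⇔ ¬¬(¬C ∨ B) ∧ ¬¬D ∨ A   (De Morgan)
⇔ (¬C ∨ B) ∧ ¬¬D ∨ A   (double negation)
⇔ (¬C ∨ B) ∧ D ∨ A   (double negation)
⇔ ¬C ∧ D ∨ B ∧ D ∨ A   (distribute ∧ over ∨)

¬C ∧ D ∨ B ∧ D ∨ A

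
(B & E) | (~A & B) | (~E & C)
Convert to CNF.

(B & E) | (~A & B) | (~E & C)
⇔ (B | ~A | ~E) & (B | ~A | C) & (B | B | ~E) & (B | B | C) & (E | ~A | ~E) & (E | ~A | C) & (E | B | ~E) & (E | B | C)   [distribute | over &]
⇔ (B | ~E) & (B | C) & (E | ~A | C)   [simplify]

(B | ~E) & (B | C) & (E | ~A | C)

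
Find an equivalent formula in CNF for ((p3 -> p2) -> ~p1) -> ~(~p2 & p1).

~p3 | p2 | ~p1

((p3 -> p2) -> ~p1) -> ~(~p2 & p1)
⇔ ~((p3 -> p2) -> ~p1) | ~(~p2 & p1)   — eliminate ->
⇔ ~(~(p3 -> p2) | ~p1) | ~(~p2 & p1)   — eliminate ->
⇔ ~(~(~p3 | p2) | ~p1) | ~(~p2 & p1)   — eliminate ->
⇔ (~~(~p3 | p2) & ~~p1) | ~(~p2 & p1)   — De Morgan
⇔ ((~p3 | p2) & ~~p1) | ~(~p2 & p1)   — double negation
⇔ ((~p3 | p2) & p1) | ~(~p2 & p1)   — double negation
⇔ ((~p3 | p2) & p1) | ~~p2 | ~p1   — De Morgan
⇔ ((~p3 | p2) & p1) | p2 | ~p1   — double negation
⇔ (~p3 | p2 | p2 | ~p1) & (p1 | p2 | ~p1)   — distribute | over &
⇔ ~p3 | p2 | ~p1   — simplify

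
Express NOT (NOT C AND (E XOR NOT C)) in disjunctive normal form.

C OR (NOT C AND E)

NOT (NOT C AND (E XOR NOT C))
≡ NOT (NOT C AND ((E AND NOT NOT C) OR (NOT E AND NOT C)))   [expand XOR]
≡ NOT NOT C OR NOT ((E AND NOT NOT C) OR (NOT E AND NOT C))   [De Morgan]
≡ C OR NOT ((E AND NOT NOT C) OR (NOT E AND NOT C))   [double negation]
≡ C OR (NOT (E AND NOT NOT C) AND NOT (NOT E AND NOT C))   [De Morgan]
≡ C OR ((NOT E OR NOT NOT NOT C) AND NOT (NOT E AND NOT C))   [De Morgan]
≡ C OR ((NOT E OR NOT C) AND NOT (NOT E AND NOT C))   [double negation]
≡ C OR ((NOT E OR NOT C) AND (NOT NOT E OR NOT NOT C))   [De Morgan]
≡ C OR ((NOT E OR NOT C) AND (E OR NOT NOT C))   [double negation]
≡ C OR ((NOT E OR NOT C) AND (E OR C))   [double negation]
≡ C OR (NOT E AND E) OR (NOT E AND C) OR (NOT C AND E) OR (NOT C AND C)   [distribute AND over OR]
≡ C OR (NOT C AND E)   [simplify]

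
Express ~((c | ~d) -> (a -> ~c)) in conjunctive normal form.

~((c | ~d) -> (a -> ~c))
= ~(~(c | ~d) | (a -> ~c))   [eliminate ->]
= ~(~(c | ~d) | ~a | ~c)   [eliminate ->]
= ~~(c | ~d) & ~~a & ~~c   [De Morgan]
= (c | ~d) & ~~a & ~~c   [double negation]
= (c | ~d) & a & ~~c   [double negation]
= (c | ~d) & a & c   [double negation]
= a & c   [simplify]

a & c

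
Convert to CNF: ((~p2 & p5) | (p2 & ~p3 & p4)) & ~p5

(~p2 | ~p3) & (~p2 | p4) & (p5 | p2) & (p5 | ~p3) & (p5 | p4) & ~p5

((~p2 & p5) | (p2 & ~p3 & p4)) & ~p5
= (~p2 | p2) & (~p2 | ~p3) & (~p2 | p4) & (p5 | p2) & (p5 | ~p3) & (p5 | p4) & ~p5   (distribute | over &)
= (~p2 | ~p3) & (~p2 | p4) & (p5 | p2) & (p5 | ~p3) & (p5 | p4) & ~p5   (simplify)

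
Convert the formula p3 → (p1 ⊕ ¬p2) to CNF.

(¬p3 ∨ p1 ∨ ¬p2) ∧ (¬p3 ∨ ¬p1 ∨ p2)

p3 → (p1 ⊕ ¬p2)
⇔ ¬p3 ∨ (p1 ⊕ ¬p2)   [eliminate →]
⇔ ¬p3 ∨ ((p1 ∨ ¬p2) ∧ ¬(p1 ∧ ¬p2))   [expand ⊕]
⇔ ¬p3 ∨ ((p1 ∨ ¬p2) ∧ (¬p1 ∨ ¬¬p2))   [De Morgan]
⇔ ¬p3 ∨ ((p1 ∨ ¬p2) ∧ (¬p1 ∨ p2))   [double negation]
⇔ (¬p3 ∨ p1 ∨ ¬p2) ∧ (¬p3 ∨ ¬p1 ∨ p2)   [distribute ∨ over ∧]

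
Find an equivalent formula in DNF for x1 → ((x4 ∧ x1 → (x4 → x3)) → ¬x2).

¬x1 ∨ x4 ∧ x1 ∧ ¬x3 ∨ ¬x2

x1 → ((x4 ∧ x1 → (x4 → x3)) → ¬x2)
≡ ¬x1 ∨ ((x4 ∧ x1 → (x4 → x3)) → ¬x2)   [eliminate →]
≡ ¬x1 ∨ ¬(x4 ∧ x1 → (x4 → x3)) ∨ ¬x2   [eliminate →]
≡ ¬x1 ∨ ¬(¬(x4 ∧ x1) ∨ (x4 → x3)) ∨ ¬x2   [eliminate →]
≡ ¬x1 ∨ ¬(¬(x4 ∧ x1) ∨ ¬x4 ∨ x3) ∨ ¬x2   [eliminate →]
≡ ¬x1 ∨ ¬¬(x4 ∧ x1) ∧ ¬¬x4 ∧ ¬x3 ∨ ¬x2   [De Morgan]
≡ ¬x1 ∨ x4 ∧ x1 ∧ ¬¬x4 ∧ ¬x3 ∨ ¬x2   [double negation]
≡ ¬x1 ∨ x4 ∧ x1 ∧ x4 ∧ ¬x3 ∨ ¬x2   [double negation]
≡ ¬x1 ∨ x4 ∧ x1 ∧ ¬x3 ∨ ¬x2   [simplify]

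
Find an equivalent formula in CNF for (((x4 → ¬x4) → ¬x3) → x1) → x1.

x4 ∨ ¬x3 ∨ x1

(((x4 → ¬x4) → ¬x3) → x1) → x1
⇔ ¬(((x4 → ¬x4) → ¬x3) → x1) ∨ x1   — eliminate →
⇔ ¬(¬((x4 → ¬x4) → ¬x3) ∨ x1) ∨ x1   — eliminate →
⇔ ¬(¬(¬(x4 → ¬x4) ∨ ¬x3) ∨ x1) ∨ x1   — eliminate →
⇔ ¬(¬(¬(¬x4 ∨ ¬x4) ∨ ¬x3) ∨ x1) ∨ x1   — eliminate →
⇔ (¬¬(¬(¬x4 ∨ ¬x4) ∨ ¬x3) ∧ ¬x1) ∨ x1   — De Morgan
⇔ ((¬(¬x4 ∨ ¬x4) ∨ ¬x3) ∧ ¬x1) ∨ x1   — double negation
⇔ (((¬¬x4 ∧ ¬¬x4) ∨ ¬x3) ∧ ¬x1) ∨ x1   — De Morgan
⇔ (((x4 ∧ ¬¬x4) ∨ ¬x3) ∧ ¬x1) ∨ x1   — double negation
⇔ (((x4 ∧ x4) ∨ ¬x3) ∧ ¬x1) ∨ x1   — double negation
⇔ (x4 ∨ ¬x3 ∨ x1) ∧ (x4 ∨ ¬x3 ∨ x1) ∧ (¬x1 ∨ x1)   — distribute ∨ over ∧
⇔ x4 ∨ ¬x3 ∨ x1   — simplify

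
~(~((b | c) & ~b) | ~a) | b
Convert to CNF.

~(~((b | c) & ~b) | ~a) | b
≡ (~~((b | c) & ~b) & ~~a) | b   [De Morgan]
≡ ((b | c) & ~b & ~~a) | b   [double negation]
≡ ((b | c) & ~b & a) | b   [double negation]
≡ (b | c | b) & (~b | b) & (a | b)   [distribute | over &]
≡ (b | c) & (a | b)   [simplify]

(b | c) & (a | b)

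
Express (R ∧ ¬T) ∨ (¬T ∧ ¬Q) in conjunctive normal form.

(R ∧ ¬T) ∨ (¬T ∧ ¬Q)
⇔ (R ∨ ¬T) ∧ (R ∨ ¬Q) ∧ (¬T ∨ ¬T) ∧ (¬T ∨ ¬Q)   — distribute ∨ over ∧
⇔ (R ∨ ¬Q) ∧ ¬T   — simplify

(R ∨ ¬Q) ∧ ¬T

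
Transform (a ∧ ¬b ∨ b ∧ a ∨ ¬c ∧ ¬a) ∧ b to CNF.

(a ∨ ¬c) ∧ b

(a ∧ ¬b ∨ b ∧ a ∨ ¬c ∧ ¬a) ∧ b
≡ (a ∨ b ∨ ¬c) ∧ (a ∨ b ∨ ¬a) ∧ (a ∨ a ∨ ¬c) ∧ (a ∨ a ∨ ¬a) ∧ (¬b ∨ b ∨ ¬c) ∧ (¬b ∨ b ∨ ¬a) ∧ (¬b ∨ a ∨ ¬c) ∧ (¬b ∨ a ∨ ¬a) ∧ b   (distribute ∨ over ∧)
≡ (a ∨ ¬c) ∧ b   (simplify)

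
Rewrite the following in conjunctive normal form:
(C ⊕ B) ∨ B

C ∨ B

(C ⊕ B) ∨ B
≡ ((C ∨ B) ∧ ¬(C ∧ B)) ∨ B   — expand ⊕
≡ ((C ∨ B) ∧ (¬C ∨ ¬B)) ∨ B   — De Morgan
≡ (C ∨ B ∨ B) ∧ (¬C ∨ ¬B ∨ B)   — distribute ∨ over ∧
≡ C ∨ B   — simplify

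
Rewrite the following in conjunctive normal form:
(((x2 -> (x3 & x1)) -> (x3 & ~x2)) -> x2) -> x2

(((x2 -> (x3 & x1)) -> (x3 & ~x2)) -> x2) -> x2
≡ ~(((x2 -> (x3 & x1)) -> (x3 & ~x2)) -> x2) | x2   [eliminate ->]
≡ ~(~((x2 -> (x3 & x1)) -> (x3 & ~x2)) | x2) | x2   [eliminate ->]
≡ ~(~(~(x2 -> (x3 & x1)) | (x3 & ~x2)) | x2) | x2   [eliminate ->]
≡ ~(~(~(~x2 | (x3 & x1)) | (x3 & ~x2)) | x2) | x2   [eliminate ->]
≡ (~~(~(~x2 | (x3 & x1)) | (x3 & ~x2)) & ~x2) | x2   [De Morgan]
≡ ((~(~x2 | (x3 & x1)) | (x3 & ~x2)) & ~x2) | x2   [double negation]
≡ (((~~x2 & ~(x3 & x1)) | (x3 & ~x2)) & ~x2) | x2   [De Morgan]
≡ (((x2 & ~(x3 & x1)) | (x3 & ~x2)) & ~x2) | x2   [double negation]
≡ (((x2 & (~x3 | ~x1)) | (x3 & ~x2)) & ~x2) | x2   [De Morgan]
≡ (x2 | x3 | x2) & (x2 | ~x2 | x2) & (~x3 | ~x1 | x3 | x2) & (~x3 | ~x1 | ~x2 | x2) & (~x2 | x2)   [distribute | over &]
≡ x2 | x3   [simplify]

x2 | x3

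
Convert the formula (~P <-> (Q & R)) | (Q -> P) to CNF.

P | R | ~Q

(~P <-> (Q & R)) | (Q -> P)
≡ ((~P -> (Q & R)) & ((Q & R) -> ~P)) | (Q -> P)
≡ ((~~P | (Q & R)) & ((Q & R) -> ~P)) | (Q -> P)
≡ ((~~P | (Q & R)) & (~(Q & R) | ~P)) | (Q -> P)
≡ ((~~P | (Q & R)) & (~(Q & R) | ~P)) | ~Q | P
≡ ((P | (Q & R)) & (~(Q & R) | ~P)) | ~Q | P
≡ ((P | (Q & R)) & (~Q | ~R | ~P)) | ~Q | P
≡ (P | Q | ~Q | P) & (P | R | ~Q | P) & (~Q | ~R | ~P | ~Q | P)
≡ P | R | ~Q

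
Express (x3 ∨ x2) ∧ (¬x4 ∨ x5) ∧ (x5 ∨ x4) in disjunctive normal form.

(x3 ∧ x5) ∨ (x2 ∧ x5)

(x3 ∨ x2) ∧ (¬x4 ∨ x5) ∧ (x5 ∨ x4)
= (x3 ∧ ¬x4 ∧ x5) ∨ (x3 ∧ ¬x4 ∧ x4) ∨ (x3 ∧ x5 ∧ x5) ∨ (x3 ∧ x5 ∧ x4) ∨ (x2 ∧ ¬x4 ∧ x5) ∨ (x2 ∧ ¬x4 ∧ x4) ∨ (x2 ∧ x5 ∧ x5) ∨ (x2 ∧ x5 ∧ x4)
= (x3 ∧ x5) ∨ (x2 ∧ x5)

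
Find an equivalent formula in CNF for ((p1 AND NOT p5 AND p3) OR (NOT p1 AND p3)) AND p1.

((p1 AND NOT p5 AND p3) OR (NOT p1 AND p3)) AND p1
= (p1 OR NOT p1) AND (p1 OR p3) AND (NOT p5 OR NOT p1) AND (NOT p5 OR p3) AND (p3 OR NOT p1) AND (p3 OR p3) AND p1
= (NOT p5 OR NOT p1) AND p3 AND p1

(NOT p5 OR NOT p1) AND p3 AND p1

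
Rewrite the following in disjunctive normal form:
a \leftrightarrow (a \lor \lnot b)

a \leftrightarrow (a \lor \lnot b)
≡ (a \to (a \lor \lnot b)) \land ((a \lor \lnot b) \to a)   [eliminate \leftrightarrow]
≡ (\lnot a \lor a \lor \lnot b) \land ((a \lor \lnot b) \to a)   [eliminate \to]
≡ (\lnot a \lor a \lor \lnot b) \land (\lnot (a \lor \lnot b) \lor a)   [eliminate \to]
≡ (\lnot a \lor a \lor \lnot b) \land ((\lnot a \land \lnot \lnot b) \lor a)   [De Morgan]
≡ (\lnot a \lor a \lor \lnot b) \land ((\lnot a \land b) \lor a)   [double negation]
≡ (\lnot a \land \lnot a \land b) \lor (\lnot a \land a) \lor (a \land \lnot a \land b) \lor (a \land a) \lor (\lnot b \land \lnot a \land b) \lor (\lnot b \land a)   [distribute \land over \lor]
≡ (\lnot a \land b) \lor a   [simplify]

(\lnot a \land b) \lor a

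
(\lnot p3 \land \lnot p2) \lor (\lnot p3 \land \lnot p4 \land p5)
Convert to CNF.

\lnot p3 \land (\lnot p2 \lor \lnot p4) \land (\lnot p2 \lor p5)

(\lnot p3 \land \lnot p2) \lor (\lnot p3 \land \lnot p4 \land p5)
⇔ (\lnot p3 \lor \lnot p3) \land (\lnot p3 \lor \lnot p4) \land (\lnot p3 \lor p5) \land (\lnot p2 \lor \lnot p3) \land (\lnot p2 \lor \lnot p4) \land (\lnot p2 \lor p5)   [distribute \lor over \land]
⇔ \lnot p3 \land (\lnot p2 \lor \lnot p4) \land (\lnot p2 \lor p5)   [simplify]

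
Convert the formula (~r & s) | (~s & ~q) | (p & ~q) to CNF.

(~r & s) | (~s & ~q) | (p & ~q)
= (~r | ~s | p) & (~r | ~s | ~q) & (~r | ~q | p) & (~r | ~q | ~q) & (s | ~s | p) & (s | ~s | ~q) & (s | ~q | p) & (s | ~q | ~q)   (distribute | over &)
= (~r | ~s | p) & (~r | ~q) & (s | ~q)   (simplify)

(~r | ~s | p) & (~r | ~q) & (s | ~q)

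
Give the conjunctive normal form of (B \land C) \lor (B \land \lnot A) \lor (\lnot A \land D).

(B \land C) \lor (B \land \lnot A) \lor (\lnot A \land D)
⇔ (B \lor B \lor \lnot A) \land (B \lor B \lor D) \land (B \lor \lnot A \lor \lnot A) \land (B \lor \lnot A \lor D) \land (C \lor B \lor \lnot A) \land (C \lor B \lor D) \land (C \lor \lnot A \lor \lnot A) \land (C \lor \lnot A \lor D)   — distribute \lor over \land
⇔ (B \lor \lnot A) \land (B \lor D) \land (C \lor \lnot A)   — simplify

(B \lor \lnot A) \land (B \lor D) \land (C \lor \lnot A)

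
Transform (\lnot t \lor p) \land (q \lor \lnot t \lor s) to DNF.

\lnot t \lor (p \land q) \lor (p \land s)

(\lnot t \lor p) \land (q \lor \lnot t \lor s)
≡ (\lnot t \land q) \lor (\lnot t \land \lnot t) \lor (\lnot t \land s) \lor (p \land q) \lor (p \land \lnot t) \lor (p \land s)   — distribute \land over \lor
≡ \lnot t \lor (p \land q) \lor (p \land s)   — simplify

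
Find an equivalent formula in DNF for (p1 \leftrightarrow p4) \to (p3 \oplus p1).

(p1 \land \lnot p4) \lor (p4 \land \lnot p1) \lor (p3 \land \lnot p1) \lor (\lnot p3 \land p1)

(p1 \leftrightarrow p4) \to (p3 \oplus p1)
⇔ \lnot (p1 \leftrightarrow p4) \lor (p3 \oplus p1)   [eliminate \to]
⇔ \lnot ((p1 \to p4) \land (p4 \to p1)) \lor (p3 \oplus p1)   [eliminate \leftrightarrow]
⇔ \lnot ((\lnot p1 \lor p4) \land (p4 \to p1)) \lor (p3 \oplus p1)   [eliminate \to]
⇔ \lnot ((\lnot p1 \lor p4) \land (\lnot p4 \lor p1)) \lor (p3 \oplus p1)   [eliminate \to]
⇔ \lnot ((\lnot p1 \lor p4) \land (\lnot p4 \lor p1)) \lor (p3 \land \lnot p1) \lor (\lnot p3 \land p1)   [expand \oplus]
⇔ \lnot (\lnot p1 \lor p4) \lor \lnot (\lnot p4 \lor p1) \lor (p3 \land \lnot p1) \lor (\lnot p3 \land p1)   [De Morgan]
⇔ (\lnot \lnot p1 \land \lnot p4) \lor \lnot (\lnot p4 \lor p1) \lor (p3 \land \lnot p1) \lor (\lnot p3 \land p1)   [De Morgan]
⇔ (p1 \land \lnot p4) \lor \lnot (\lnot p4 \lor p1) \lor (p3 \land \lnot p1) \lor (\lnot p3 \land p1)   [double negation]
⇔ (p1 \land \lnot p4) \lor (\lnot \lnot p4 \land \lnot p1) \lor (p3 \land \lnot p1) \lor (\lnot p3 \land p1)   [De Morgan]
⇔ (p1 \land \lnot p4) \lor (p4 \land \lnot p1) \lor (p3 \land \lnot p1) \lor (\lnot p3 \land p1)   [double negation]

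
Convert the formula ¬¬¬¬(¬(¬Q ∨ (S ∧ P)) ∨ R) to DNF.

(Q ∧ ¬S) ∨ (Q ∧ ¬P) ∨ R

¬¬¬¬(¬(¬Q ∨ (S ∧ P)) ∨ R)
≡ ¬¬(¬(¬Q ∨ (S ∧ P)) ∨ R)   [double negation]
≡ ¬(¬Q ∨ (S ∧ P)) ∨ R   [double negation]
≡ (¬¬Q ∧ ¬(S ∧ P)) ∨ R   [De Morgan]
≡ (Q ∧ ¬(S ∧ P)) ∨ R   [double negation]
≡ (Q ∧ (¬S ∨ ¬P)) ∨ R   [De Morgan]
≡ (Q ∧ ¬S) ∨ (Q ∧ ¬P) ∨ R   [distribute ∧ over ∨]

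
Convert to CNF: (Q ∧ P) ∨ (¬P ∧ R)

(Q ∧ P) ∨ (¬P ∧ R)
≡ (Q ∨ ¬P) ∧ (Q ∨ R) ∧ (P ∨ ¬P) ∧ (P ∨ R)
≡ (Q ∨ ¬P) ∧ (Q ∨ R) ∧ (P ∨ R)

(Q ∨ ¬P) ∧ (Q ∨ R) ∧ (P ∨ R)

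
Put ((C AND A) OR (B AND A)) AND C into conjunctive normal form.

A AND C

((C AND A) OR (B AND A)) AND C
= (C OR B) AND (C OR A) AND (A OR B) AND (A OR A) AND C   [distribute OR over AND]
= A AND C   [simplify]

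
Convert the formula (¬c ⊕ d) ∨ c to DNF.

(¬c ∧ ¬d) ∨ c

(¬c ⊕ d) ∨ c
⇔ (¬c ∧ ¬d) ∨ (¬¬c ∧ d) ∨ c   [expand ⊕]
⇔ (¬c ∧ ¬d) ∨ (c ∧ d) ∨ c   [double negation]
⇔ (¬c ∧ ¬d) ∨ c   [simplify]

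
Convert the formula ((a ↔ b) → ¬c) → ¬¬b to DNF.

(¬a ∧ ¬b ∧ c) ∨ b

((a ↔ b) → ¬c) → ¬¬b
= ¬((a ↔ b) → ¬c) ∨ ¬¬b   [eliminate →]
= ¬(¬(a ↔ b) ∨ ¬c) ∨ ¬¬b   [eliminate →]
= ¬(¬((a → b) ∧ (b → a)) ∨ ¬c) ∨ ¬¬b   [eliminate ↔]
= ¬(¬((¬a ∨ b) ∧ (b → a)) ∨ ¬c) ∨ ¬¬b   [eliminate →]
= ¬(¬((¬a ∨ b) ∧ (¬b ∨ a)) ∨ ¬c) ∨ ¬¬b   [eliminate →]
= (¬¬((¬a ∨ b) ∧ (¬b ∨ a)) ∧ ¬¬c) ∨ ¬¬b   [De Morgan]
= ((¬a ∨ b) ∧ (¬b ∨ a) ∧ ¬¬c) ∨ ¬¬b   [double negation]
= ((¬a ∨ b) ∧ (¬b ∨ a) ∧ c) ∨ ¬¬b   [double negation]
= ((¬a ∨ b) ∧ (¬b ∨ a) ∧ c) ∨ b   [double negation]
= (¬a ∧ ¬b ∧ c) ∨ (¬a ∧ a ∧ c) ∨ (b ∧ ¬b ∧ c) ∨ (b ∧ a ∧ c) ∨ b   [distribute ∧ over ∨]
= (¬a ∧ ¬b ∧ c) ∨ b   [simplify]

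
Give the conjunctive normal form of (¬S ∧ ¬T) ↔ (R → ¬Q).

(S ∨ T ∨ ¬R ∨ ¬Q) ∧ (R ∨ ¬S) ∧ (R ∨ ¬T) ∧ (Q ∨ ¬S) ∧ (Q ∨ ¬T)

(¬S ∧ ¬T) ↔ (R → ¬Q)
≡ ((¬S ∧ ¬T) → (R → ¬Q)) ∧ ((R → ¬Q) → (¬S ∧ ¬T))   [eliminate ↔]
≡ (¬(¬S ∧ ¬T) ∨ (R → ¬Q)) ∧ ((R → ¬Q) → (¬S ∧ ¬T))   [eliminate →]
≡ (¬(¬S ∧ ¬T) ∨ ¬R ∨ ¬Q) ∧ ((R → ¬Q) → (¬S ∧ ¬T))   [eliminate →]
≡ (¬(¬S ∧ ¬T) ∨ ¬R ∨ ¬Q) ∧ (¬(R → ¬Q) ∨ (¬S ∧ ¬T))   [eliminate →]
≡ (¬(¬S ∧ ¬T) ∨ ¬R ∨ ¬Q) ∧ (¬(¬R ∨ ¬Q) ∨ (¬S ∧ ¬T))   [eliminate →]
≡ (¬¬S ∨ ¬¬T ∨ ¬R ∨ ¬Q) ∧ (¬(¬R ∨ ¬Q) ∨ (¬S ∧ ¬T))   [De Morgan]
≡ (S ∨ ¬¬T ∨ ¬R ∨ ¬Q) ∧ (¬(¬R ∨ ¬Q) ∨ (¬S ∧ ¬T))   [double negation]
≡ (S ∨ T ∨ ¬R ∨ ¬Q) ∧ (¬(¬R ∨ ¬Q) ∨ (¬S ∧ ¬T))   [double negation]
≡ (S ∨ T ∨ ¬R ∨ ¬Q) ∧ ((¬¬R ∧ ¬¬Q) ∨ (¬S ∧ ¬T))   [De Morgan]
≡ (S ∨ T ∨ ¬R ∨ ¬Q) ∧ ((R ∧ ¬¬Q) ∨ (¬S ∧ ¬T))   [double negation]
≡ (S ∨ T ∨ ¬R ∨ ¬Q) ∧ ((R ∧ Q) ∨ (¬S ∧ ¬T))   [double negation]
≡ (S ∨ T ∨ ¬R ∨ ¬Q) ∧ (R ∨ ¬S) ∧ (R ∨ ¬T) ∧ (Q ∨ ¬S) ∧ (Q ∨ ¬T)   [distribute ∨ over ∧]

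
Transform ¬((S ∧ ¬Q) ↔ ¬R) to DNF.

¬((S ∧ ¬Q) ↔ ¬R)
= ¬(((S ∧ ¬Q) → ¬R) ∧ (¬R → (S ∧ ¬Q)))   [eliminate ↔]
= ¬((¬(S ∧ ¬Q) ∨ ¬R) ∧ (¬R → (S ∧ ¬Q)))   [eliminate →]
= ¬((¬(S ∧ ¬Q) ∨ ¬R) ∧ (¬¬R ∨ (S ∧ ¬Q)))   [eliminate →]
= ¬(¬(S ∧ ¬Q) ∨ ¬R) ∨ ¬(¬¬R ∨ (S ∧ ¬Q))   [De Morgan]
= (¬¬(S ∧ ¬Q) ∧ ¬¬R) ∨ ¬(¬¬R ∨ (S ∧ ¬Q))   [De Morgan]
= (S ∧ ¬Q ∧ ¬¬R) ∨ ¬(¬¬R ∨ (S ∧ ¬Q))   [double negation]
= (S ∧ ¬Q ∧ R) ∨ ¬(¬¬R ∨ (S ∧ ¬Q))   [double negation]
= (S ∧ ¬Q ∧ R) ∨ (¬¬¬R ∧ ¬(S ∧ ¬Q))   [De Morgan]
= (S ∧ ¬Q ∧ R) ∨ (¬R ∧ ¬(S ∧ ¬Q))   [double negation]
= (S ∧ ¬Q ∧ R) ∨ (¬R ∧ (¬S ∨ ¬¬Q))   [De Morgan]
= (S ∧ ¬Q ∧ R) ∨ (¬R ∧ (¬S ∨ Q))   [double negation]
= (S ∧ ¬Q ∧ R) ∨ (¬R ∧ ¬S) ∨ (¬R ∧ Q)   [distribute ∧ over ∨]

(S ∧ ¬Q ∧ R) ∨ (¬R ∧ ¬S) ∨ (¬R ∧ Q)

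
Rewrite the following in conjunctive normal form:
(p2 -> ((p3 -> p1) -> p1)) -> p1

(p2 | p1) & (~p3 | p1)

(p2 -> ((p3 -> p1) -> p1)) -> p1
≡ ~(p2 -> ((p3 -> p1) -> p1)) | p1   (eliminate ->)
≡ ~(~p2 | ((p3 -> p1) -> p1)) | p1   (eliminate ->)
≡ ~(~p2 | ~(p3 -> p1) | p1) | p1   (eliminate ->)
≡ ~(~p2 | ~(~p3 | p1) | p1) | p1   (eliminate ->)
≡ (~~p2 & ~~(~p3 | p1) & ~p1) | p1   (De Morgan)
≡ (p2 & ~~(~p3 | p1) & ~p1) | p1   (double negation)
≡ (p2 & (~p3 | p1) & ~p1) | p1   (double negation)
≡ (p2 | p1) & (~p3 | p1 | p1) & (~p1 | p1)   (distribute | over &)
≡ (p2 | p1) & (~p3 | p1)   (simplify)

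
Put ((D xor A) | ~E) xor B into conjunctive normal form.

(D | A | ~E | B) & (~D | ~A | ~E | B) & (~D | A | ~B) & (~A | D | ~B) & (E | ~B)

((D xor A) | ~E) xor B
= ((D xor A) | ~E | B) & ~(((D xor A) | ~E) & B)   [expand xor]
= (((D | A) & ~(D & A)) | ~E | B) & ~(((D xor A) | ~E) & B)   [expand xor]
= (((D | A) & ~(D & A)) | ~E | B) & ~((((D | A) & ~(D & A)) | ~E) & B)   [expand xor]
= (((D | A) & (~D | ~A)) | ~E | B) & ~((((D | A) & ~(D & A)) | ~E) & B)   [De Morgan]
= (((D | A) & (~D | ~A)) | ~E | B) & (~(((D | A) & ~(D & A)) | ~E) | ~B)   [De Morgan]
= (((D | A) & (~D | ~A)) | ~E | B) & ((~((D | A) & ~(D & A)) & ~~E) | ~B)   [De Morgan]
= (((D | A) & (~D | ~A)) | ~E | B) & (((~(D | A) | ~~(D & A)) & ~~E) | ~B)   [De Morgan]
= (((D | A) & (~D | ~A)) | ~E | B) & ((((~D & ~A) | ~~(D & A)) & ~~E) | ~B)   [De Morgan]
= (((D | A) & (~D | ~A)) | ~E | B) & ((((~D & ~A) | (D & A)) & ~~E) | ~B)   [double negation]
= (((D | A) & (~D | ~A)) | ~E | B) & ((((~D & ~A) | (D & A)) & E) | ~B)   [double negation]
= (D | A | ~E | B) & (~D | ~A | ~E | B) & (~D | D | ~B) & (~D | A | ~B) & (~A | D | ~B) & (~A | A | ~B) & (E | ~B)   [distribute | over &]
= (D | A | ~E | B) & (~D | ~A | ~E | B) & (~D | A | ~B) & (~A | D | ~B) & (E | ~B)   [simplify]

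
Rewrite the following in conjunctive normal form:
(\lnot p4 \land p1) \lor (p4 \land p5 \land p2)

(\lnot p4 \lor p5) \land (\lnot p4 \lor p2) \land (p1 \lor p4) \land (p1 \lor p5) \land (p1 \lor p2)

(\lnot p4 \land p1) \lor (p4 \land p5 \land p2)
≡ (\lnot p4 \lor p4) \land (\lnot p4 \lor p5) \land (\lnot p4 \lor p2) \land (p1 \lor p4) \land (p1 \lor p5) \land (p1 \lor p2)   [distribute \lor over \land]
≡ (\lnot p4 \lor p5) \land (\lnot p4 \lor p2) \land (p1 \lor p4) \land (p1 \lor p5) \land (p1 \lor p2)   [simplify]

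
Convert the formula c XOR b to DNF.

(c AND NOT b) OR (NOT c AND b)

c XOR b
⇔ (c AND NOT b) OR (NOT c AND b)   (expand XOR)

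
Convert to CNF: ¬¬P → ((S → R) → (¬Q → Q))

(¬P ∨ S ∨ Q) ∧ (¬P ∨ ¬R ∨ Q)

¬¬P → ((S → R) → (¬Q → Q))
≡ ¬¬¬P ∨ ((S → R) → (¬Q → Q))   [eliminate →]
≡ ¬¬¬P ∨ ¬(S → R) ∨ (¬Q → Q)   [eliminate →]
≡ ¬¬¬P ∨ ¬(¬S ∨ R) ∨ (¬Q → Q)   [eliminate →]
≡ ¬¬¬P ∨ ¬(¬S ∨ R) ∨ ¬¬Q ∨ Q   [eliminate →]
≡ ¬P ∨ ¬(¬S ∨ R) ∨ ¬¬Q ∨ Q   [double negation]
≡ ¬P ∨ (¬¬S ∧ ¬R) ∨ ¬¬Q ∨ Q   [De Morgan]
≡ ¬P ∨ (S ∧ ¬R) ∨ ¬¬Q ∨ Q   [double negation]
≡ ¬P ∨ (S ∧ ¬R) ∨ Q ∨ Q   [double negation]
≡ (¬P ∨ S ∨ Q ∨ Q) ∧ (¬P ∨ ¬R ∨ Q ∨ Q)   [distribute ∨ over ∧]
≡ (¬P ∨ S ∨ Q) ∧ (¬P ∨ ¬R ∨ Q)   [simplify]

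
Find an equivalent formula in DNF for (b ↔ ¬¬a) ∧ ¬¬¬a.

¬b ∧ ¬a

(b ↔ ¬¬a) ∧ ¬¬¬a
≡ (b → ¬¬a) ∧ (¬¬a → b) ∧ ¬¬¬a   (eliminate ↔)
≡ (¬b ∨ ¬¬a) ∧ (¬¬a → b) ∧ ¬¬¬a   (eliminate →)
≡ (¬b ∨ ¬¬a) ∧ (¬¬¬a ∨ b) ∧ ¬¬¬a   (eliminate →)
≡ (¬b ∨ a) ∧ (¬¬¬a ∨ b) ∧ ¬¬¬a   (double negation)
≡ (¬b ∨ a) ∧ (¬a ∨ b) ∧ ¬¬¬a   (double negation)
≡ (¬b ∨ a) ∧ (¬a ∨ b) ∧ ¬a   (double negation)
≡ ¬b ∧ ¬a ∧ ¬a ∨ ¬b ∧ b ∧ ¬a ∨ a ∧ ¬a ∧ ¬a ∨ a ∧ b ∧ ¬a   (distribute ∧ over ∨)
≡ ¬b ∧ ¬a   (simplify)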